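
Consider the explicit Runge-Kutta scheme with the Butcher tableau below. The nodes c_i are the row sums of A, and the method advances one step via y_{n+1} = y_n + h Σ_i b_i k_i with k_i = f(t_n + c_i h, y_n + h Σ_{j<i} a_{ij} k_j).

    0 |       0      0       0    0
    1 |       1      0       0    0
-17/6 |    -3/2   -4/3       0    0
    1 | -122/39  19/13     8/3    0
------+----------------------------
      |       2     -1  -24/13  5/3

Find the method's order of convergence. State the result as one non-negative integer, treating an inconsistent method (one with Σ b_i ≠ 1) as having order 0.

0

b = (2, -1, -24/13, 5/3)
c = (0, 1, -17/6, 1)
Ac = (0, 0, -4/3, -713/117)
Σ b_i: 2·1 + (-1)·1 + (-24/13)·1 + 5/3·1 = 32/39 ≠ 1 ⇒ order 0.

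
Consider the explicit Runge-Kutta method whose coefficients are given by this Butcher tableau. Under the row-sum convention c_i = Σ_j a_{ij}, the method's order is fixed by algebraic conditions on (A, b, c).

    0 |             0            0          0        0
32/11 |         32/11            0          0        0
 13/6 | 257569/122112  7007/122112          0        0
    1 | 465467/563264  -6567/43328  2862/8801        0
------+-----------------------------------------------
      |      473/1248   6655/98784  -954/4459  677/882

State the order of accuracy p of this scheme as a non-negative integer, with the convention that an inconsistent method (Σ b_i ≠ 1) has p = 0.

b = (473/1248, 6655/98784, -954/4459, 677/882)
c = (0, 32/11, 13/6, 1)
Ac = (0, 0, 637/3816, 357/1354)
Σ b_i: 473/1248·1 + 6655/98784·1 + (-954/4459)·1 + 677/882·1 = 1 ✓
b·c: 6655/98784·32/11 + (-954/4459)·13/6 + 677/882·1 = 1/2 ✓
b·c²: 6655/98784·1024/121 + (-954/4459)·169/36 + 677/882·1 = 1/3 ✓
b·Ac: (-954/4459)·637/3816 + 677/882·357/1354 = 1/6 ✓
b·c³: 6655/98784·32768/1331 + (-954/4459)·2197/216 + 677/882·1 = 1/4 ✓
b·(c∘Ac): (-954/4459)·8281/22896 + 677/882·357/1354 = 1/8 ✓
b·Ac²: (-954/4459)·2548/5247 + 677/882·3633/14894 = 1/12 ✓
b·A²c: 677/882·147/2708 = 1/24 ✓; 4 stages ⇒ order 4.

4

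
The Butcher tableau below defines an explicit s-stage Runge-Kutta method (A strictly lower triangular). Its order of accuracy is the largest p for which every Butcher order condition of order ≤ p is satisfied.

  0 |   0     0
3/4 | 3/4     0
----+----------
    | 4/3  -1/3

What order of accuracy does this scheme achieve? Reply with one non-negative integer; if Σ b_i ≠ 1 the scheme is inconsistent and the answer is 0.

b = (4/3, -1/3)
c = (0, 3/4)
Σ b_i: 4/3·1 + (-1/3)·1 = 1 ✓
b·c: (-1/3)·3/4 = -1/4 ≠ 1/2 ⇒ order 1.

1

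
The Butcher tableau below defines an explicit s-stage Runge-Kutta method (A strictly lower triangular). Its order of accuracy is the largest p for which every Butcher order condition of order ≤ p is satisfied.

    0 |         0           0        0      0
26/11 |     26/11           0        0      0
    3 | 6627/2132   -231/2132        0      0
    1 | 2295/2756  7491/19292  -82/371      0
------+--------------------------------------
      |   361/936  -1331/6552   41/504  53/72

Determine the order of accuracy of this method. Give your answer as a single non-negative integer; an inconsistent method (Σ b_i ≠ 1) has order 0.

b = (361/936, -1331/6552, 41/504, 53/72)
c = (0, 26/11, 3, 1)
Ac = (0, 0, -21/82, 27/106)
Σ b_i: 361/936·1 + (-1331/6552)·1 + 41/504·1 + 53/72·1 = 1 ✓
b·c: (-1331/6552)·26/11 + 41/504·3 + 53/72·1 = 1/2 ✓
b·c²: (-1331/6552)·676/121 + 41/504·9 + 53/72·1 = 1/3 ✓
b·Ac: 41/504·(-21/82) + 53/72·27/106 = 1/6 ✓
b·c³: (-1331/6552)·17576/1331 + 41/504·27 + 53/72·1 = 1/4 ✓
b·(c∘Ac): 41/504·(-63/82) + 53/72·27/106 = 1/8 ✓
b·Ac²: 41/504·(-273/451) + 53/72·105/583 = 1/12 ✓
b·A²c: 53/72·3/53 = 1/24 ✓; 4 stages ⇒ order 4.

4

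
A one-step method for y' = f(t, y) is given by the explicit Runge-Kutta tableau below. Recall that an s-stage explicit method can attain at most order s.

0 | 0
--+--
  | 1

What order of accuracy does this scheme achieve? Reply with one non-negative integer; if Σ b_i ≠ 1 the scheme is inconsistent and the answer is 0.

1

b = (1)
c = (0)
Σ b_i: 1·1 = 1 ✓; 1 stage ⇒ order 1.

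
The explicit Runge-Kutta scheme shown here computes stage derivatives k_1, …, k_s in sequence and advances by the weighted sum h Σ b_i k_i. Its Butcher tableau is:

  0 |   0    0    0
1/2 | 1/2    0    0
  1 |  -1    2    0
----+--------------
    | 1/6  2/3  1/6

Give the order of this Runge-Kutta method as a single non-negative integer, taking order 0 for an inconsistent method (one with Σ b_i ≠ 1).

b = (1/6, 2/3, 1/6)
c = (0, 1/2, 1)
Ac = (0, 0, 1)
Σ b_i: 1/6·1 + 2/3·1 + 1/6·1 = 1 ✓
b·c: 2/3·1/2 + 1/6·1 = 1/2 ✓
b·c²: 2/3·1/4 + 1/6·1 = 1/3 ✓
b·Ac: 1/6·1 = 1/6 ✓; 3 stages ⇒ order 3.

3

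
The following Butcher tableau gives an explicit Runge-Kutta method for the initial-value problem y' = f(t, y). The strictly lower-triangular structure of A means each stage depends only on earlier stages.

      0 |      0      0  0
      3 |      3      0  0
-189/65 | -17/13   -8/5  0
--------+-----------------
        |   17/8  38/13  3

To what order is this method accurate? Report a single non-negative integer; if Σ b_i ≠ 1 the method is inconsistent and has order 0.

0

b = (17/8, 38/13, 3)
c = (0, 3, -189/65)
Ac = (0, 0, -24/5)
Σ b_i: 17/8·1 + 38/13·1 + 3·1 = 837/104 ≠ 1 ⇒ order 0.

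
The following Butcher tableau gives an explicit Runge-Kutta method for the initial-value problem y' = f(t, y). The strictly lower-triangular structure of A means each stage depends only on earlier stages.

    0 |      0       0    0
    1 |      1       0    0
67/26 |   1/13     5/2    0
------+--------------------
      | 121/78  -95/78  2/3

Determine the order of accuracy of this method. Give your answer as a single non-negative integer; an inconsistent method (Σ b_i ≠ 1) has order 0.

b = (121/78, -95/78, 2/3)
c = (0, 1, 67/26)
Ac = (0, 0, 5/2)
Σ b_i: 121/78·1 + (-95/78)·1 + 2/3·1 = 1 ✓
b·c: (-95/78)·1 + 2/3·67/26 = 1/2 ✓
b·c²: (-95/78)·1 + 2/3·4489/676 = 1627/507 ≠ 1/3 ⇒ order 2.
b·Ac: 2/3·5/2 = 5/3 ≠ 1/6

2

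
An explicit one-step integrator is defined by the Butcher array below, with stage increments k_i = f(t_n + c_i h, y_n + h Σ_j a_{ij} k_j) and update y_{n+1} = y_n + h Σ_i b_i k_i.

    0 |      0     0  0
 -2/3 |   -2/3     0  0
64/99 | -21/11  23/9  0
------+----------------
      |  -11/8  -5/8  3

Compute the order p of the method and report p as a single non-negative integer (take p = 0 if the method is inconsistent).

b = (-11/8, -5/8, 3)
c = (0, -2/3, 64/99)
Ac = (0, 0, -46/27)
Σ b_i: (-11/8)·1 + (-5/8)·1 + 3·1 = 1 ✓
b·c: (-5/8)·(-2/3) + 3·64/99 = 311/132 ≠ 1/2 ⇒ order 1.

1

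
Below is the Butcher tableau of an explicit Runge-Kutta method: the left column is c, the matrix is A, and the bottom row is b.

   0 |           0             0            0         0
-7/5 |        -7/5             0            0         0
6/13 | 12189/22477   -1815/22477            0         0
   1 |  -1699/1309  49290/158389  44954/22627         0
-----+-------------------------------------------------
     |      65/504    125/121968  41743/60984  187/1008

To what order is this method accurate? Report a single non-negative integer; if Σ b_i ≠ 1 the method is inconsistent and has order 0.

4

b = (65/504, 125/121968, 41743/60984, 187/1008)
c = (0, -7/5, 6/13, 1)
Ac = (0, 0, 363/3211, 90/187)
Σ b_i: 65/504·1 + 125/121968·1 + 41743/60984·1 + 187/1008·1 = 1 ✓
b·c: 125/121968·(-7/5) + 41743/60984·6/13 + 187/1008·1 = 1/2 ✓
b·c²: 125/121968·49/25 + 41743/60984·36/169 + 187/1008·1 = 1/3 ✓
b·Ac: 41743/60984·363/3211 + 187/1008·90/187 = 1/6 ✓
b·c³: 125/121968·(-343/125) + 41743/60984·216/2197 + 187/1008·1 = 1/4 ✓
b·(c∘Ac): 41743/60984·2178/41743 + 187/1008·90/187 = 1/8 ✓
b·Ac²: 41743/60984·(-2541/16055) + 187/1008·966/935 = 1/12 ✓
b·A²c: 187/1008·42/187 = 1/24 ✓; 4 stages ⇒ order 4.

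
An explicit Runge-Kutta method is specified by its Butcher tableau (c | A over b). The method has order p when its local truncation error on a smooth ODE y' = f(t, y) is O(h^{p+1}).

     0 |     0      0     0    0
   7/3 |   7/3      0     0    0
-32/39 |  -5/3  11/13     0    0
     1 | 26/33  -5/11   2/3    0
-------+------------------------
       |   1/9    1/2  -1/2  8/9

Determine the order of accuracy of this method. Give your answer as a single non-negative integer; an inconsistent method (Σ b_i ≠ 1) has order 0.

1

b = (1/9, 1/2, -1/2, 8/9)
c = (0, 7/3, -32/39, 1)
Ac = (0, 0, 77/39, -2069/1287)
Σ b_i: 1/9·1 + 1/2·1 + (-1/2)·1 + 8/9·1 = 1 ✓
b·c: 1/2·7/3 + (-1/2)·(-32/39) + 8/9·1 = 577/234 ≠ 1/2 ⇒ order 1.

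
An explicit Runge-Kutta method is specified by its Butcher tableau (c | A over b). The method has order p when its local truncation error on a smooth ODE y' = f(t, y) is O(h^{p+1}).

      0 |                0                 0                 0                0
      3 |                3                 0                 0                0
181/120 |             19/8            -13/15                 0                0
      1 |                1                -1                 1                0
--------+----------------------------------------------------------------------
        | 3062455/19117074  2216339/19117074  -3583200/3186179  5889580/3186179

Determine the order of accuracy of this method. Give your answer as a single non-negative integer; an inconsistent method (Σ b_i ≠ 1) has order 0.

3

b = (3062455/19117074, 2216339/19117074, -3583200/3186179, 5889580/3186179)
c = (0, 3, 181/120, 1)
Ac = (0, 0, -13/5, -179/120)
Σ b_i: 3062455/19117074·1 + 2216339/19117074·1 + (-3583200/3186179)·1 + 5889580/3186179·1 = 1 ✓
b·c: 2216339/19117074·3 + (-3583200/3186179)·181/120 + 5889580/3186179·1 = 1/2 ✓
b·c²: 2216339/19117074·9 + (-3583200/3186179)·32761/14400 + 5889580/3186179·1 = 1/3 ✓
b·Ac: (-3583200/3186179)·(-13/5) + 5889580/3186179·(-179/120) = 1/6 ✓
b·c³: 2216339/19117074·27 + (-3583200/3186179)·5929741/1728000 + 5889580/3186179·1 = 2568332647/2294048880 ≠ 1/4 ⇒ order 3.
b·(c∘Ac): (-3583200/3186179)·(-2353/600) + 5889580/3186179·(-179/120) = 31600955/19117074 ≠ 1/8
b·Ac²: (-3583200/3186179)·(-39/5) + 5889580/3186179·(-96839/14400) = -8393800681/2294048880 ≠ 1/12
b·A²c: 5889580/3186179·(-13/5) = -15312908/3186179 ≠ 1/24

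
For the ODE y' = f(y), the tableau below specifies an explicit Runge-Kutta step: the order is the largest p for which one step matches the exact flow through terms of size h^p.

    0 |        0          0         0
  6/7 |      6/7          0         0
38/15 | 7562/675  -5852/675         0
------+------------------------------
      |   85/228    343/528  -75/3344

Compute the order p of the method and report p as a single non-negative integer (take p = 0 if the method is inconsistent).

3

b = (85/228, 343/528, -75/3344)
c = (0, 6/7, 38/15)
Ac = (0, 0, -1672/225)
Σ b_i: 85/228·1 + 343/528·1 + (-75/3344)·1 = 1 ✓
b·c: 343/528·6/7 + (-75/3344)·38/15 = 1/2 ✓
b·c²: 343/528·36/49 + (-75/3344)·1444/225 = 1/3 ✓
b·Ac: (-75/3344)·(-1672/225) = 1/6 ✓; 3 stages ⇒ order 3.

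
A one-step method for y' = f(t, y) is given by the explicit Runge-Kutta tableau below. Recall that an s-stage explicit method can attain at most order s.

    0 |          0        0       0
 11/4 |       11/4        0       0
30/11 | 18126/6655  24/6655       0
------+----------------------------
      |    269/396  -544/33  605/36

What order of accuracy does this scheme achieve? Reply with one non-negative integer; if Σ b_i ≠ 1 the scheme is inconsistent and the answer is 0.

3

b = (269/396, -544/33, 605/36)
c = (0, 11/4, 30/11)
Ac = (0, 0, 6/605)
Σ b_i: 269/396·1 + (-544/33)·1 + 605/36·1 = 1 ✓
b·c: (-544/33)·11/4 + 605/36·30/11 = 1/2 ✓
b·c²: (-544/33)·121/16 + 605/36·900/121 = 1/3 ✓
b·Ac: 605/36·6/605 = 1/6 ✓; 3 stages ⇒ order 3.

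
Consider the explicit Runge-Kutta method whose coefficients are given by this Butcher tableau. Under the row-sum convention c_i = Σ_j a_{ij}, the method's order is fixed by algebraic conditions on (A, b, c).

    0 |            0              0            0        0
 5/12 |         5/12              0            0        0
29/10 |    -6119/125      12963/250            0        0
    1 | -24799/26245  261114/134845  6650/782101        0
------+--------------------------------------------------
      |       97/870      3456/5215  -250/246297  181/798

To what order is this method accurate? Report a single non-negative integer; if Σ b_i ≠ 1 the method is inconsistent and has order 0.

b = (97/870, 3456/5215, -250/246297, 181/798)
c = (0, 5/12, 29/10, 1)
Ac = (0, 0, 4321/200, 301/362)
Σ b_i: 97/870·1 + 3456/5215·1 + (-250/246297)·1 + 181/798·1 = 1 ✓
b·c: 3456/5215·5/12 + (-250/246297)·29/10 + 181/798·1 = 1/2 ✓
b·c²: 3456/5215·25/144 + (-250/246297)·841/100 + 181/798·1 = 1/3 ✓
b·Ac: (-250/246297)·4321/200 + 181/798·301/362 = 1/6 ✓
b·c³: 3456/5215·125/1728 + (-250/246297)·24389/1000 + 181/798·1 = 1/4 ✓
b·(c∘Ac): (-250/246297)·125309/2000 + 181/798·301/362 = 1/8 ✓
b·Ac²: (-250/246297)·4321/480 + 181/798·1771/4344 = 1/12 ✓
b·A²c: 181/798·133/724 = 1/24 ✓; 4 stages ⇒ order 4.

4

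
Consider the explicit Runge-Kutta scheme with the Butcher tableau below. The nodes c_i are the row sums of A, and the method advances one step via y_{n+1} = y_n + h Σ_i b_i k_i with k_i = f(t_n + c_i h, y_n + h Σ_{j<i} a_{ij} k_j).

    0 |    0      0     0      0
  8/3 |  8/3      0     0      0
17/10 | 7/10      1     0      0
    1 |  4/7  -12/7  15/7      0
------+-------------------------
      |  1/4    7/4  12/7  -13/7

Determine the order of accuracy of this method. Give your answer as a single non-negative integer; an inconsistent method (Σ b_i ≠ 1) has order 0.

0

b = (1/4, 7/4, 12/7, -13/7)
c = (0, 8/3, 17/10, 1)
Ac = (0, 0, 8/3, -13/14)
Σ b_i: 1/4·1 + 7/4·1 + 12/7·1 + (-13/7)·1 = 13/7 ≠ 1 ⇒ order 0.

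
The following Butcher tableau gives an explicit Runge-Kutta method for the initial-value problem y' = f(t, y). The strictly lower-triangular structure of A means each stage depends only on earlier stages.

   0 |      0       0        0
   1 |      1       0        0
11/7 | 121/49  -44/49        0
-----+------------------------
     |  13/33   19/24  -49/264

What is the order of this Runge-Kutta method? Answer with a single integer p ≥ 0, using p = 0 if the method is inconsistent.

3

b = (13/33, 19/24, -49/264)
c = (0, 1, 11/7)
Ac = (0, 0, -44/49)
Σ b_i: 13/33·1 + 19/24·1 + (-49/264)·1 = 1 ✓
b·c: 19/24·1 + (-49/264)·11/7 = 1/2 ✓
b·c²: 19/24·1 + (-49/264)·121/49 = 1/3 ✓
b·Ac: (-49/264)·(-44/49) = 1/6 ✓; 3 stages ⇒ order 3.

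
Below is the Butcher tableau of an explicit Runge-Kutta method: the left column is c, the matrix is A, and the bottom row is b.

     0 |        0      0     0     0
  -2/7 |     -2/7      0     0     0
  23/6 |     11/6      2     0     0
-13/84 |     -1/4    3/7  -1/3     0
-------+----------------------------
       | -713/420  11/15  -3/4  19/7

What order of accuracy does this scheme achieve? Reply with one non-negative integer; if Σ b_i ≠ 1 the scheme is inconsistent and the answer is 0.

b = (-713/420, 11/15, -3/4, 19/7)
c = (0, -2/7, 23/6, -13/84)
Ac = (0, 0, -4/7, -1235/882)
Σ b_i: (-713/420)·1 + 11/15·1 + (-3/4)·1 + 19/7·1 = 1 ✓
b·c: 11/15·(-2/7) + (-3/4)·23/6 + 19/7·(-13/84) = -6869/1960 ≠ 1/2 ⇒ order 1.

1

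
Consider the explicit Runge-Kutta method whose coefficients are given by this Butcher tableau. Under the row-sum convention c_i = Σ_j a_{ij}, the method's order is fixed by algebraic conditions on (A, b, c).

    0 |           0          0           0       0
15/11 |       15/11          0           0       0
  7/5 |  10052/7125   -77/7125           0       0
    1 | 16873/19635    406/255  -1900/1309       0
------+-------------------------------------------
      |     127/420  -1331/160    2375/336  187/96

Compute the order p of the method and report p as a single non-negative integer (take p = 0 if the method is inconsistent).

b = (127/420, -1331/160, 2375/336, 187/96)
c = (0, 15/11, 7/5, 1)
Ac = (0, 0, -7/475, 26/187)
Σ b_i: 127/420·1 + (-1331/160)·1 + 2375/336·1 + 187/96·1 = 1 ✓
b·c: (-1331/160)·15/11 + 2375/336·7/5 + 187/96·1 = 1/2 ✓
b·c²: (-1331/160)·225/121 + 2375/336·49/25 + 187/96·1 = 1/3 ✓
b·Ac: 2375/336·(-7/475) + 187/96·26/187 = 1/6 ✓
b·c³: (-1331/160)·3375/1331 + 2375/336·343/125 + 187/96·1 = 1/4 ✓
b·(c∘Ac): 2375/336·(-49/2375) + 187/96·26/187 = 1/8 ✓
b·Ac²: 2375/336·(-21/1045) + 187/96·14/121 = 1/12 ✓
b·A²c: 187/96·4/187 = 1/24 ✓; 4 stages ⇒ order 4.

4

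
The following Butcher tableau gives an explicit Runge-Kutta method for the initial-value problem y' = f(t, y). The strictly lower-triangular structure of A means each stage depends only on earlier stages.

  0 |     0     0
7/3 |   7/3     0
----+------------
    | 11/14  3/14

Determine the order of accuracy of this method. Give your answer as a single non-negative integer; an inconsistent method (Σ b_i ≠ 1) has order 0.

b = (11/14, 3/14)
c = (0, 7/3)
Σ b_i: 11/14·1 + 3/14·1 = 1 ✓
b·c: 3/14·7/3 = 1/2 ✓; 2 stages ⇒ order 2.

2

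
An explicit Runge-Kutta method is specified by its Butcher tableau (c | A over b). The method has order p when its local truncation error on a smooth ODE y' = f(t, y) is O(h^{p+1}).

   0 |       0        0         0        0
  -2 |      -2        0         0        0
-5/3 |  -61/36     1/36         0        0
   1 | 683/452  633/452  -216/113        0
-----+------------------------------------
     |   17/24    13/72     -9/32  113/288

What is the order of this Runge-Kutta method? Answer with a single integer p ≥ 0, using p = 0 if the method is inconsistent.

b = (17/24, 13/72, -9/32, 113/288)
c = (0, -2, -5/3, 1)
Ac = (0, 0, -1/18, 87/226)
Σ b_i: 17/24·1 + 13/72·1 + (-9/32)·1 + 113/288·1 = 1 ✓
b·c: 13/72·(-2) + (-9/32)·(-5/3) + 113/288·1 = 1/2 ✓
b·c²: 13/72·4 + (-9/32)·25/9 + 113/288·1 = 1/3 ✓
b·Ac: (-9/32)·(-1/18) + 113/288·87/226 = 1/6 ✓
b·c³: 13/72·(-8) + (-9/32)·(-125/27) + 113/288·1 = 1/4 ✓
b·(c∘Ac): (-9/32)·5/54 + 113/288·87/226 = 1/8 ✓
b·Ac²: (-9/32)·1/9 + 113/288·33/113 = 1/12 ✓
b·A²c: 113/288·12/113 = 1/24 ✓; 4 stages ⇒ order 4.

4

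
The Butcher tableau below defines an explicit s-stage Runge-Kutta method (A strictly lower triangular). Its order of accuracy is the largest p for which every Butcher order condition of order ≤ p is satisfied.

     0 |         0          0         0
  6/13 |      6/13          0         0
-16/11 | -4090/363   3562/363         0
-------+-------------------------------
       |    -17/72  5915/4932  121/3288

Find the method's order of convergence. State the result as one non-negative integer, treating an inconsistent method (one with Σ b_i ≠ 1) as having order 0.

3

b = (-17/72, 5915/4932, 121/3288)
c = (0, 6/13, -16/11)
Ac = (0, 0, 548/121)
Σ b_i: (-17/72)·1 + 5915/4932·1 + 121/3288·1 = 1 ✓
b·c: 5915/4932·6/13 + 121/3288·(-16/11) = 1/2 ✓
b·c²: 5915/4932·36/169 + 121/3288·256/121 = 1/3 ✓
b·Ac: 121/3288·548/121 = 1/6 ✓; 3 stages ⇒ order 3.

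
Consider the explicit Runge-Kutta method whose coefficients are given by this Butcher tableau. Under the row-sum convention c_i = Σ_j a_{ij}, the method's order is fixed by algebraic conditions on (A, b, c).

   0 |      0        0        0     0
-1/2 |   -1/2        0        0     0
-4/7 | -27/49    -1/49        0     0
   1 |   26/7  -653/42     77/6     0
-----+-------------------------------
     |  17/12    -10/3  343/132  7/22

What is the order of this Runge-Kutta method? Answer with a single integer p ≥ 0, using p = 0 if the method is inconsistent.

b = (17/12, -10/3, 343/132, 7/22)
c = (0, -1/2, -4/7, 1)
Ac = (0, 0, 1/98, 37/84)
Σ b_i: 17/12·1 + (-10/3)·1 + 343/132·1 + 7/22·1 = 1 ✓
b·c: (-10/3)·(-1/2) + 343/132·(-4/7) + 7/22·1 = 1/2 ✓
b·c²: (-10/3)·1/4 + 343/132·16/49 + 7/22·1 = 1/3 ✓
b·Ac: 343/132·1/98 + 7/22·37/84 = 1/6 ✓
b·c³: (-10/3)·(-1/8) + 343/132·(-64/343) + 7/22·1 = 1/4 ✓
b·(c∘Ac): 343/132·(-2/343) + 7/22·37/84 = 1/8 ✓
b·Ac²: 343/132·(-1/196) + 7/22·17/56 = 1/12 ✓
b·A²c: 7/22·11/84 = 1/24 ✓; 4 stages ⇒ order 4.

4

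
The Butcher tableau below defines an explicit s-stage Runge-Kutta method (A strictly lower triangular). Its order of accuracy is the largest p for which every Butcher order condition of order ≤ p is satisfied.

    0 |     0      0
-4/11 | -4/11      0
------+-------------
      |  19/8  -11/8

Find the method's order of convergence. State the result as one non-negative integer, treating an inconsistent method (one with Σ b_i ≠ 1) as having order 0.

b = (19/8, -11/8)
c = (0, -4/11)
Σ b_i: 19/8·1 + (-11/8)·1 = 1 ✓
b·c: (-11/8)·(-4/11) = 1/2 ✓; 2 stages ⇒ order 2.

2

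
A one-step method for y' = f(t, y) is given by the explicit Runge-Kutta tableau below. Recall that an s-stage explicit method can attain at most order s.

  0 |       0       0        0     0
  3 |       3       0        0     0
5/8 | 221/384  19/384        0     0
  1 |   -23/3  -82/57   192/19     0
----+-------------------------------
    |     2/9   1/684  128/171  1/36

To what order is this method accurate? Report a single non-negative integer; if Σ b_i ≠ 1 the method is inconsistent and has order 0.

b = (2/9, 1/684, 128/171, 1/36)
c = (0, 3, 5/8, 1)
Ac = (0, 0, 19/128, 2)
Σ b_i: 2/9·1 + 1/684·1 + 128/171·1 + 1/36·1 = 1 ✓
b·c: 1/684·3 + 128/171·5/8 + 1/36·1 = 1/2 ✓
b·c²: 1/684·9 + 128/171·25/64 + 1/36·1 = 1/3 ✓
b·Ac: 128/171·19/128 + 1/36·2 = 1/6 ✓
b·c³: 1/684·27 + 128/171·125/512 + 1/36·1 = 1/4 ✓
b·(c∘Ac): 128/171·95/1024 + 1/36·2 = 1/8 ✓
b·Ac²: 128/171·57/128 + 1/36·(-9) = 1/12 ✓
b·A²c: 1/36·3/2 = 1/24 ✓; 4 stages ⇒ order 4.

4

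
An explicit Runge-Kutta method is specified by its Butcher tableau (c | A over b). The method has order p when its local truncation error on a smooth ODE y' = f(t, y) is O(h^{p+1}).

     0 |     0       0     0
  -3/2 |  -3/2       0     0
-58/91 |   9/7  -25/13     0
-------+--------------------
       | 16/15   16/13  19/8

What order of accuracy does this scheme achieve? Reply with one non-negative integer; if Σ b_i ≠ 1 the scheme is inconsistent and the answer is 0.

b = (16/15, 16/13, 19/8)
c = (0, -3/2, -58/91)
Ac = (0, 0, 75/26)
Σ b_i: 16/15·1 + 16/13·1 + 19/8·1 = 7289/1560 ≠ 1 ⇒ order 0.

0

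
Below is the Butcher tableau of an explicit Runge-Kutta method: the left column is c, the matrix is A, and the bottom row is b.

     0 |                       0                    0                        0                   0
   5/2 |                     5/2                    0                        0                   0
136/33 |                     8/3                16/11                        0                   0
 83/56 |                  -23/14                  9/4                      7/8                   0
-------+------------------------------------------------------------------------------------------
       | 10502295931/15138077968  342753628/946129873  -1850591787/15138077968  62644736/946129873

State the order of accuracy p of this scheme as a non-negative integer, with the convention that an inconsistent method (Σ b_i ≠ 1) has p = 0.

b = (10502295931/15138077968, 342753628/946129873, -1850591787/15138077968, 62644736/946129873)
c = (0, 5/2, 136/33, 83/56)
Ac = (0, 0, 40/11, 2437/264)
Σ b_i: 10502295931/15138077968·1 + 342753628/946129873·1 + (-1850591787/15138077968)·1 + 62644736/946129873·1 = 1 ✓
b·c: 342753628/946129873·5/2 + (-1850591787/15138077968)·136/33 + 62644736/946129873·83/56 = 1/2 ✓
b·c²: 342753628/946129873·25/4 + (-1850591787/15138077968)·18496/1089 + 62644736/946129873·6889/3136 = 1/3 ✓
b·Ac: (-1850591787/15138077968)·40/11 + 62644736/946129873·2437/264 = 1/6 ✓
b·c³: 342753628/946129873·125/8 + (-1850591787/15138077968)·2515456/35937 + 62644736/946129873·571787/175616 = -319588638389/119212363998 ≠ 1/4 ⇒ order 3.
b·(c∘Ac): (-1850591787/15138077968)·5440/363 + 62644736/946129873·202271/14784 = -2628741028/2838389619 ≠ 1/8
b·Ac²: (-1850591787/15138077968)·100/11 + 62644736/946129873·503969/17424 = 301139687861/374667429708 ≠ 1/12
b·A²c: 62644736/946129873·35/11 = 199324160/946129873 ≠ 1/24

3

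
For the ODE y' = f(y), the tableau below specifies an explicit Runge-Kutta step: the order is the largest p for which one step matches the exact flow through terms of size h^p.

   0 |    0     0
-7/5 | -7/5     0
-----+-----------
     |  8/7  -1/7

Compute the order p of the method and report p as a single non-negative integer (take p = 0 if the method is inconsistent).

1

b = (8/7, -1/7)
c = (0, -7/5)
Σ b_i: 8/7·1 + (-1/7)·1 = 1 ✓
b·c: (-1/7)·(-7/5) = 1/5 ≠ 1/2 ⇒ order 1.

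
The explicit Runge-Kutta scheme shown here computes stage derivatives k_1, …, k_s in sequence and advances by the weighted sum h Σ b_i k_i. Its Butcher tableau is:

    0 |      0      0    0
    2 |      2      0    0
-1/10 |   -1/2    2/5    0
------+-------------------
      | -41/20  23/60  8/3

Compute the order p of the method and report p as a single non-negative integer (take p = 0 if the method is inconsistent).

b = (-41/20, 23/60, 8/3)
c = (0, 2, -1/10)
Ac = (0, 0, 4/5)
Σ b_i: (-41/20)·1 + 23/60·1 + 8/3·1 = 1 ✓
b·c: 23/60·2 + 8/3·(-1/10) = 1/2 ✓
b·c²: 23/60·4 + 8/3·1/100 = 39/25 ≠ 1/3 ⇒ order 2.
b·Ac: 8/3·4/5 = 32/15 ≠ 1/6

2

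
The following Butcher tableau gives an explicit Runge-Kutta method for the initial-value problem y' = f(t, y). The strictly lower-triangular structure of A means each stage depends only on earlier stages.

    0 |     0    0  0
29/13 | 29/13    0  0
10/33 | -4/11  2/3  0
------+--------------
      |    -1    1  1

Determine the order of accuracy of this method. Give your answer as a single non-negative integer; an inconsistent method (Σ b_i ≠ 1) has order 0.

b = (-1, 1, 1)
c = (0, 29/13, 10/33)
Ac = (0, 0, 58/39)
Σ b_i: (-1)·1 + 1·1 + 1·1 = 1 ✓
b·c: 1·29/13 + 1·10/33 = 1087/429 ≠ 1/2 ⇒ order 1.

1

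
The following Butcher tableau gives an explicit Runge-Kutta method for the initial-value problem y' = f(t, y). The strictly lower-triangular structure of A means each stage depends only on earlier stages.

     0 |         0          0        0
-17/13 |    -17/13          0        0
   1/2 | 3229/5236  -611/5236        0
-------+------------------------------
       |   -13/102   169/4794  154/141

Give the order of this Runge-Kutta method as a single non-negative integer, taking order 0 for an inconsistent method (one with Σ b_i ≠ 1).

b = (-13/102, 169/4794, 154/141)
c = (0, -17/13, 1/2)
Ac = (0, 0, 47/308)
Σ b_i: (-13/102)·1 + 169/4794·1 + 154/141·1 = 1 ✓
b·c: 169/4794·(-17/13) + 154/141·1/2 = 1/2 ✓
b·c²: 169/4794·289/169 + 154/141·1/4 = 1/3 ✓
b·Ac: 154/141·47/308 = 1/6 ✓; 3 stages ⇒ order 3.

3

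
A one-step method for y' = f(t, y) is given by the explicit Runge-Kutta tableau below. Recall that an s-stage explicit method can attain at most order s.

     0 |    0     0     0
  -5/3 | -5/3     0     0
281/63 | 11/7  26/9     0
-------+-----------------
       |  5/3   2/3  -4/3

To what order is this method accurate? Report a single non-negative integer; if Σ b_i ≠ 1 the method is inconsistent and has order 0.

1

b = (5/3, 2/3, -4/3)
c = (0, -5/3, 281/63)
Ac = (0, 0, -130/27)
Σ b_i: 5/3·1 + 2/3·1 + (-4/3)·1 = 1 ✓
b·c: 2/3·(-5/3) + (-4/3)·281/63 = -1334/189 ≠ 1/2 ⇒ order 1.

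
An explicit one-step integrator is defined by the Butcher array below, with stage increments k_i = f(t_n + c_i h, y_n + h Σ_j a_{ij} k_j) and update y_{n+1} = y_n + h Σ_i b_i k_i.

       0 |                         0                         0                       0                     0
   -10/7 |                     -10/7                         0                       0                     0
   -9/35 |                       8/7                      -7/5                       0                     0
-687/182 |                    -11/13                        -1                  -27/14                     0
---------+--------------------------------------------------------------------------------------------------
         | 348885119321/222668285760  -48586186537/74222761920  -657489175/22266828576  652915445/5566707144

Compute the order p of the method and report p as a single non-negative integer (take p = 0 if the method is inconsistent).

b = (348885119321/222668285760, -48586186537/74222761920, -657489175/22266828576, 652915445/5566707144)
c = (0, -10/7, -9/35, -687/182)
Ac = (0, 0, 2, 943/490)
Σ b_i: 348885119321/222668285760·1 + (-48586186537/74222761920)·1 + (-657489175/22266828576)·1 + 652915445/5566707144·1 = 1 ✓
b·c: (-48586186537/74222761920)·(-10/7) + (-657489175/22266828576)·(-9/35) + 652915445/5566707144·(-687/182) = 1/2 ✓
b·c²: (-48586186537/74222761920)·100/49 + (-657489175/22266828576)·81/1225 + 652915445/5566707144·471969/33124 = 1/3 ✓
b·Ac: (-657489175/22266828576)·2 + 652915445/5566707144·943/490 = 1/6 ✓
b·c³: (-48586186537/74222761920)·(-1000/343) + (-657489175/22266828576)·(-729/42875) + 652915445/5566707144·(-324242703/6028568) = -16000163527409/3636915334080 ≠ 1/4 ⇒ order 3.
b·(c∘Ac): (-657489175/22266828576)·(-18/35) + 652915445/5566707144·(-647841/89180) = -43479500149/51955933344 ≠ 1/8
b·Ac²: (-657489175/22266828576)·(-20/7) + 652915445/5566707144·(-37187/17150) = -22075815319/129889833360 ≠ 1/12
b·A²c: 652915445/5566707144·(-27/7) = -279820905/618523016 ≠ 1/24

3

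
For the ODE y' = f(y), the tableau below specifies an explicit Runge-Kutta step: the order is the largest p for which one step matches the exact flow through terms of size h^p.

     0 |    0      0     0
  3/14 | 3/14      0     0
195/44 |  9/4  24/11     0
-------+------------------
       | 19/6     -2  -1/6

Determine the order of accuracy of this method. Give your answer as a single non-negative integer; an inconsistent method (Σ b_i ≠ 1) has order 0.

1

b = (19/6, -2, -1/6)
c = (0, 3/14, 195/44)
Ac = (0, 0, 36/77)
Σ b_i: 19/6·1 + (-2)·1 + (-1/6)·1 = 1 ✓
b·c: (-2)·3/14 + (-1/6)·195/44 = -719/616 ≠ 1/2 ⇒ order 1.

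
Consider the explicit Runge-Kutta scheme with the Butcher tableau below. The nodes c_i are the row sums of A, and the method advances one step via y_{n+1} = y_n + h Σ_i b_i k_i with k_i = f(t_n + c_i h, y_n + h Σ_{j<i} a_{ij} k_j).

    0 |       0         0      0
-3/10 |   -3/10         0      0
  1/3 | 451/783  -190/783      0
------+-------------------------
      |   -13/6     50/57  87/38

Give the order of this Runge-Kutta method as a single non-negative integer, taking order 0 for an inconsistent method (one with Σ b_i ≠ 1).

b = (-13/6, 50/57, 87/38)
c = (0, -3/10, 1/3)
Ac = (0, 0, 19/261)
Σ b_i: (-13/6)·1 + 50/57·1 + 87/38·1 = 1 ✓
b·c: 50/57·(-3/10) + 87/38·1/3 = 1/2 ✓
b·c²: 50/57·9/100 + 87/38·1/9 = 1/3 ✓
b·Ac: 87/38·19/261 = 1/6 ✓; 3 stages ⇒ order 3.

3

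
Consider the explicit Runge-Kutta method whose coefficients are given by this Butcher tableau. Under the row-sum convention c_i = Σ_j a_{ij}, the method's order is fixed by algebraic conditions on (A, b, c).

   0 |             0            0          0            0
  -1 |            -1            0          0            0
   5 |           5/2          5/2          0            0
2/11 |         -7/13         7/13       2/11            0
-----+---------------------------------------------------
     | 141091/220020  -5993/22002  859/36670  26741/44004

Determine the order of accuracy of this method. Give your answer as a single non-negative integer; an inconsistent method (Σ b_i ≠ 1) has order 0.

b = (141091/220020, -5993/22002, 859/36670, 26741/44004)
c = (0, -1, 5, 2/11)
Ac = (0, 0, -5/2, 53/143)
Σ b_i: 141091/220020·1 + (-5993/22002)·1 + 859/36670·1 + 26741/44004·1 = 1 ✓
b·c: (-5993/22002)·(-1) + 859/36670·5 + 26741/44004·2/11 = 1/2 ✓
b·c²: (-5993/22002)·1 + 859/36670·25 + 26741/44004·4/121 = 1/3 ✓
b·Ac: 859/36670·(-5/2) + 26741/44004·53/143 = 1/6 ✓
b·c³: (-5993/22002)·(-1) + 859/36670·125 + 26741/44004·8/1331 = 129247/40337 ≠ 1/4 ⇒ order 3.
b·(c∘Ac): 859/36670·(-25/2) + 26741/44004·106/1573 = -11083/44004 ≠ 1/8
b·Ac²: 859/36670·5/2 + 26741/44004·727/143 = 69263/22002 ≠ 1/12
b·A²c: 26741/44004·(-5/11) = -12155/44004 ≠ 1/24

3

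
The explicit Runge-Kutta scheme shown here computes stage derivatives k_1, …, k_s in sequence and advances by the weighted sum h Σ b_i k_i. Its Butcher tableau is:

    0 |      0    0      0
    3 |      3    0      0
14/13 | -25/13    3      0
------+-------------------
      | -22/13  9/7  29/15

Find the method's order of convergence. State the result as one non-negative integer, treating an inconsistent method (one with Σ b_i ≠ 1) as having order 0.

b = (-22/13, 9/7, 29/15)
c = (0, 3, 14/13)
Ac = (0, 0, 9)
Σ b_i: (-22/13)·1 + 9/7·1 + 29/15·1 = 2084/1365 ≠ 1 ⇒ order 0.

0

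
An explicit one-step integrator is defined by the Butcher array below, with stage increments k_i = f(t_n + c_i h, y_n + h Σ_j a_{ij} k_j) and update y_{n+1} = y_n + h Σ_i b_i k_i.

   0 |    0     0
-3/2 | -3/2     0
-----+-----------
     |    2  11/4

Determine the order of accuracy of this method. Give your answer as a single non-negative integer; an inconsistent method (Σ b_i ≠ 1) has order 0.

0

b = (2, 11/4)
c = (0, -3/2)
Σ b_i: 2·1 + 11/4·1 = 19/4 ≠ 1 ⇒ order 0.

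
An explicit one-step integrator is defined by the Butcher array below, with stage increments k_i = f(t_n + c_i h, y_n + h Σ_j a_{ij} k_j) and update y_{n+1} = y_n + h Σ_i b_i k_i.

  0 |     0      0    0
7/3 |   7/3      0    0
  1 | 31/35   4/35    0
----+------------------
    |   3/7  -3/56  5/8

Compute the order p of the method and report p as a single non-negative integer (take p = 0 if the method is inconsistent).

b = (3/7, -3/56, 5/8)
c = (0, 7/3, 1)
Ac = (0, 0, 4/15)
Σ b_i: 3/7·1 + (-3/56)·1 + 5/8·1 = 1 ✓
b·c: (-3/56)·7/3 + 5/8·1 = 1/2 ✓
b·c²: (-3/56)·49/9 + 5/8·1 = 1/3 ✓
b·Ac: 5/8·4/15 = 1/6 ✓; 3 stages ⇒ order 3.

3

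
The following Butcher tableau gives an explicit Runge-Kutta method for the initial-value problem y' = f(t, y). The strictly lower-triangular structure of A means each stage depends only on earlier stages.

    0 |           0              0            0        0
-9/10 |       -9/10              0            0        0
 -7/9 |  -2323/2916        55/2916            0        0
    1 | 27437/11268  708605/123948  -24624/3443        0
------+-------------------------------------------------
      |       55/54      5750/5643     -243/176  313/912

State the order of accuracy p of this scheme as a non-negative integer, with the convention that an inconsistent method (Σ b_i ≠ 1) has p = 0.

b = (55/54, 5750/5643, -243/176, 313/912)
c = (0, -9/10, -7/9, 1)
Ac = (0, 0, -11/648, 1045/2504)
Σ b_i: 55/54·1 + 5750/5643·1 + (-243/176)·1 + 313/912·1 = 1 ✓
b·c: 5750/5643·(-9/10) + (-243/176)·(-7/9) + 313/912·1 = 1/2 ✓
b·c²: 5750/5643·81/100 + (-243/176)·49/81 + 313/912·1 = 1/3 ✓
b·Ac: (-243/176)·(-11/648) + 313/912·1045/2504 = 1/6 ✓
b·c³: 5750/5643·(-729/1000) + (-243/176)·(-343/729) + 313/912·1 = 1/4 ✓
b·(c∘Ac): (-243/176)·77/5832 + 313/912·1045/2504 = 1/8 ✓
b·Ac²: (-243/176)·11/720 + 313/912·7619/25040 = 1/12 ✓
b·A²c: 313/912·38/313 = 1/24 ✓; 4 stages ⇒ order 4.

4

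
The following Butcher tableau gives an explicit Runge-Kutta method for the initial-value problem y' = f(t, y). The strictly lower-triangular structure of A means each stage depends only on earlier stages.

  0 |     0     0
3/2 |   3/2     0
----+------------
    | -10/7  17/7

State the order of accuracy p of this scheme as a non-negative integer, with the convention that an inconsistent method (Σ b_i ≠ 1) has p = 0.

1

b = (-10/7, 17/7)
c = (0, 3/2)
Σ b_i: (-10/7)·1 + 17/7·1 = 1 ✓
b·c: 17/7·3/2 = 51/14 ≠ 1/2 ⇒ order 1.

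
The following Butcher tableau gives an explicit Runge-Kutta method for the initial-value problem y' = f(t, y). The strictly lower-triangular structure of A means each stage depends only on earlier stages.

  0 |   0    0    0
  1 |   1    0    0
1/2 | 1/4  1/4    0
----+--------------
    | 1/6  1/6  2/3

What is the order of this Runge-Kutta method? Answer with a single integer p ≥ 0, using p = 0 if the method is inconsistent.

b = (1/6, 1/6, 2/3)
c = (0, 1, 1/2)
Ac = (0, 0, 1/4)
Σ b_i: 1/6·1 + 1/6·1 + 2/3·1 = 1 ✓
b·c: 1/6·1 + 2/3·1/2 = 1/2 ✓
b·c²: 1/6·1 + 2/3·1/4 = 1/3 ✓
b·Ac: 2/3·1/4 = 1/6 ✓; 3 stages ⇒ order 3.

3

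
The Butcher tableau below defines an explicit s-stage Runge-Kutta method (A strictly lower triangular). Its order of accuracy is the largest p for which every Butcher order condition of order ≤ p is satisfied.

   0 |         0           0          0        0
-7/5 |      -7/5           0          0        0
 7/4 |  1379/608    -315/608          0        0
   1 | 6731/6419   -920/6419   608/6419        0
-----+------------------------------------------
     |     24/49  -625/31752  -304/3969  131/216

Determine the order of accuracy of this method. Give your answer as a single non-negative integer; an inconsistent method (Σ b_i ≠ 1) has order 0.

4

b = (24/49, -625/31752, -304/3969, 131/216)
c = (0, -7/5, 7/4, 1)
Ac = (0, 0, 441/608, 48/131)
Σ b_i: 24/49·1 + (-625/31752)·1 + (-304/3969)·1 + 131/216·1 = 1 ✓
b·c: (-625/31752)·(-7/5) + (-304/3969)·7/4 + 131/216·1 = 1/2 ✓
b·c²: (-625/31752)·49/25 + (-304/3969)·49/16 + 131/216·1 = 1/3 ✓
b·Ac: (-304/3969)·441/608 + 131/216·48/131 = 1/6 ✓
b·c³: (-625/31752)·(-343/125) + (-304/3969)·343/64 + 131/216·1 = 1/4 ✓
b·(c∘Ac): (-304/3969)·3087/2432 + 131/216·48/131 = 1/8 ✓
b·Ac²: (-304/3969)·(-3087/3040) + 131/216·6/655 = 1/12 ✓
b·A²c: 131/216·9/131 = 1/24 ✓; 4 stages ⇒ order 4.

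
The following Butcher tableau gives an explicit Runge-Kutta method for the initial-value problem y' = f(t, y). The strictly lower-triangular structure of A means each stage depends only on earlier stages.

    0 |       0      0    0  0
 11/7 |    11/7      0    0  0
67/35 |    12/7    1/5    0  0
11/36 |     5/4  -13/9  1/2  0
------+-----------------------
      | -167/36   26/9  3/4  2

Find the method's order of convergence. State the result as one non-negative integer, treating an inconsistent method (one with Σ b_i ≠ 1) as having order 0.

1

b = (-167/36, 26/9, 3/4, 2)
c = (0, 11/7, 67/35, 11/36)
Ac = (0, 0, 11/35, -827/630)
Σ b_i: (-167/36)·1 + 26/9·1 + 3/4·1 + 2·1 = 1 ✓
b·c: 26/9·11/7 + 3/4·67/35 + 2·11/36 = 8299/1260 ≠ 1/2 ⇒ order 1.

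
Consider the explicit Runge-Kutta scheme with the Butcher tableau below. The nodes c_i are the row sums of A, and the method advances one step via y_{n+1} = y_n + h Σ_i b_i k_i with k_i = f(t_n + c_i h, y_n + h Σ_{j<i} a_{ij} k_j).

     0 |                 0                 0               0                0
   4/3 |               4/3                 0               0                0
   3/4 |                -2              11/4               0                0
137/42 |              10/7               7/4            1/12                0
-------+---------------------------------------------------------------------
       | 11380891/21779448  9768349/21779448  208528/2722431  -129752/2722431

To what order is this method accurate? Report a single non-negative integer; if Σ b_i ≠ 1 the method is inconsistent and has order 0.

3

b = (11380891/21779448, 9768349/21779448, 208528/2722431, -129752/2722431)
c = (0, 4/3, 3/4, 137/42)
Ac = (0, 0, 11/3, 115/48)
Σ b_i: 11380891/21779448·1 + 9768349/21779448·1 + 208528/2722431·1 + (-129752/2722431)·1 = 1 ✓
b·c: 9768349/21779448·4/3 + 208528/2722431·3/4 + (-129752/2722431)·137/42 = 1/2 ✓
b·c²: 9768349/21779448·16/9 + 208528/2722431·9/16 + (-129752/2722431)·18769/1764 = 1/3 ✓
b·Ac: 208528/2722431·11/3 + (-129752/2722431)·115/48 = 1/6 ✓
b·c³: 9768349/21779448·64/27 + 208528/2722431·27/64 + (-129752/2722431)·2571353/74088 = -127761533/228684204 ≠ 1/4 ⇒ order 3.
b·(c∘Ac): 208528/2722431·11/4 + (-129752/2722431)·15755/2016 = -15860063/98007516 ≠ 1/8
b·Ac²: 208528/2722431·44/9 + (-129752/2722431)·1819/576 = 14633165/65338344 ≠ 1/12
b·A²c: (-129752/2722431)·11/36 = -356818/24501879 ≠ 1/24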